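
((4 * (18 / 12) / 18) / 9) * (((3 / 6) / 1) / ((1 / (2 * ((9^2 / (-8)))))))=-3 / 8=-0.38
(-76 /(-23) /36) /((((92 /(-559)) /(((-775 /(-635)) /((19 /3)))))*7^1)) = -86645 /5643372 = -0.02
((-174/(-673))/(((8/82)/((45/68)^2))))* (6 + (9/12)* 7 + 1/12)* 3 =7223175/183056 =39.46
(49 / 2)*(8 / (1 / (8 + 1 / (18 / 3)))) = 1600.67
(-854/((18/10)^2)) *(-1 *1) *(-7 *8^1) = -1195600/81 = -14760.49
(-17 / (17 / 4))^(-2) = 1 / 16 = 0.06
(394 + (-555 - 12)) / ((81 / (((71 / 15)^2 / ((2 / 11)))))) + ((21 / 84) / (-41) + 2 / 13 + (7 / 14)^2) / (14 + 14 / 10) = -263.16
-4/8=-1/2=-0.50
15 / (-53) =-15 / 53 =-0.28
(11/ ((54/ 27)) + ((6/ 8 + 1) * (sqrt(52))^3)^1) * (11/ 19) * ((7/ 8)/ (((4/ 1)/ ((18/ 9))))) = 847/ 608 + 7007 * sqrt(13)/ 152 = 167.60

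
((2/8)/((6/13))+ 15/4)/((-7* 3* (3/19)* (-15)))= 0.09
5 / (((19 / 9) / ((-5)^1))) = -225 / 19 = -11.84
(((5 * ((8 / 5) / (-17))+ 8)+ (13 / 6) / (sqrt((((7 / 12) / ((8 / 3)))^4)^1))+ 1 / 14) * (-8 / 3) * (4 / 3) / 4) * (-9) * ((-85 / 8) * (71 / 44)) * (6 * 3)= -281472045 / 2156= -130552.90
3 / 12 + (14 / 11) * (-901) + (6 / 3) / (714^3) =-1147605917687 / 1000984446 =-1146.48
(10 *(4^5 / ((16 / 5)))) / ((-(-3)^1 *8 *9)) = 400 / 27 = 14.81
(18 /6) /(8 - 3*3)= -3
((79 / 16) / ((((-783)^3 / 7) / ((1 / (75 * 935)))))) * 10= -553 / 53861462681400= -0.00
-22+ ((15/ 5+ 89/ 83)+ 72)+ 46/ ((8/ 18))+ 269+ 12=438.57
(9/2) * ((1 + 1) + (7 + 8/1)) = 153/2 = 76.50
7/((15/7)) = 49/15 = 3.27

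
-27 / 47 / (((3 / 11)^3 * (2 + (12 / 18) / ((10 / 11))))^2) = -44289025 / 237021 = -186.86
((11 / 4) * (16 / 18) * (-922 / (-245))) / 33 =1844 / 6615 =0.28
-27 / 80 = -0.34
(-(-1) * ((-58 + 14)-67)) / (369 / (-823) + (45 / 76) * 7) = -2314276 / 77067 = -30.03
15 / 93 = 5 / 31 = 0.16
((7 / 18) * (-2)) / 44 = -7 / 396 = -0.02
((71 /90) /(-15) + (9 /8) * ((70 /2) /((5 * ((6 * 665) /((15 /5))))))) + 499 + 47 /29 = 2978815867 /5950800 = 500.57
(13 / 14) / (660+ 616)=13 / 17864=0.00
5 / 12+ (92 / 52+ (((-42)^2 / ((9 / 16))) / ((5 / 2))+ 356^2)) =99834217 / 780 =127992.59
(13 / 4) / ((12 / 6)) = 13 / 8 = 1.62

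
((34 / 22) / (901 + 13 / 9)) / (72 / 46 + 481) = 3519 / 991606858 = 0.00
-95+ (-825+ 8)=-912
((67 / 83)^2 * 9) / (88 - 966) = -40401 / 6048542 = -0.01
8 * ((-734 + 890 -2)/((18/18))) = 1232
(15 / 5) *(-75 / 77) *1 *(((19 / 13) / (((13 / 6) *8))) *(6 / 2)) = -38475 / 52052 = -0.74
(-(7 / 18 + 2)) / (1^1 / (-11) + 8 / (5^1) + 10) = -2365 / 11394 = -0.21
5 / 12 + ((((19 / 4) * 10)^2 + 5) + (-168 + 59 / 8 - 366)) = 41641 / 24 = 1735.04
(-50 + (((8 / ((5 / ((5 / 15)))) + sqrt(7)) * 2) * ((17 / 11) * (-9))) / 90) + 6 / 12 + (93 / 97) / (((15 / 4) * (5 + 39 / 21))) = -5295261 / 106700 - 17 * sqrt(7) / 55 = -50.45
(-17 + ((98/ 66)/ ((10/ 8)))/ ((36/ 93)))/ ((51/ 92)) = -634432/ 25245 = -25.13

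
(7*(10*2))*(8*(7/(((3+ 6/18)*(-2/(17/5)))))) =-19992/5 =-3998.40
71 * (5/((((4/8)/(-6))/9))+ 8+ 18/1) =-36494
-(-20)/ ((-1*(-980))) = 1/ 49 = 0.02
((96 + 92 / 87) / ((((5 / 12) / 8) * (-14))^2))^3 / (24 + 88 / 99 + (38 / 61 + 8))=181521.39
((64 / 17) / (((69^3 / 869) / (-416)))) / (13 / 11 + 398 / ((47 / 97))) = -11961444352 / 2375024473881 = -0.01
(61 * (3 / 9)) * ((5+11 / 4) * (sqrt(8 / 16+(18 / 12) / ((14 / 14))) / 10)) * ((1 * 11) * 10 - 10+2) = 32147 * sqrt(2) / 20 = 2273.14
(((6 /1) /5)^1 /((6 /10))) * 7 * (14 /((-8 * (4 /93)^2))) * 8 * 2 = -423801 /2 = -211900.50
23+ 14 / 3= 83 / 3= 27.67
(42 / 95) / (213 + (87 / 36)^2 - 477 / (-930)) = 187488 / 93023297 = 0.00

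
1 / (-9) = -1 / 9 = -0.11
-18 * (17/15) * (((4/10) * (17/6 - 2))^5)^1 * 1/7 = -34/2835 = -0.01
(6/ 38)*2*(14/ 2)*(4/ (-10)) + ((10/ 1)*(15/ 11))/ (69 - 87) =-5147/ 3135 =-1.64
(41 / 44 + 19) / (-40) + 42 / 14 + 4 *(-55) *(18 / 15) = -261.50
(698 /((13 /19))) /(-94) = -6631 /611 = -10.85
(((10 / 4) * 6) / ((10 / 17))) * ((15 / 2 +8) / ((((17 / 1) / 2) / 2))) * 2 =186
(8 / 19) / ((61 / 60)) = 480 / 1159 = 0.41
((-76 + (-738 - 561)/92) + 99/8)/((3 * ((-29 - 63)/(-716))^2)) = -458346505/292008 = -1569.64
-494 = -494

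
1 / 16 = 0.06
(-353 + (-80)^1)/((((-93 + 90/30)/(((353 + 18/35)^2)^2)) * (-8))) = -10148175006088179553/1080450000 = -9392544778.65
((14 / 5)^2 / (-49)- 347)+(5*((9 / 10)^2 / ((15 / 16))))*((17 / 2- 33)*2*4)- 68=-31547 / 25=-1261.88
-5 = -5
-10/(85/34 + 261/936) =-1040/289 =-3.60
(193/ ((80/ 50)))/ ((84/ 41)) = 39565/ 672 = 58.88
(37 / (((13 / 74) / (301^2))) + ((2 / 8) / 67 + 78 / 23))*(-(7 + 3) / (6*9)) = -2548460413805 / 721188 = -3533697.75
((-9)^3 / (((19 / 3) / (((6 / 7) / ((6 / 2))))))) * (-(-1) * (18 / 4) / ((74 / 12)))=-118098 / 4921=-24.00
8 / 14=4 / 7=0.57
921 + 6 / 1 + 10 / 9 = 8353 / 9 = 928.11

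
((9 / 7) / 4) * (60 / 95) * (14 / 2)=27 / 19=1.42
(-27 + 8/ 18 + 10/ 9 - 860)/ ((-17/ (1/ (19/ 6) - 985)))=-149092021/ 2907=-51287.24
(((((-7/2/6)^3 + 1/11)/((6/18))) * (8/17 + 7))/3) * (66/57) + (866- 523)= 95461981/279072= 342.07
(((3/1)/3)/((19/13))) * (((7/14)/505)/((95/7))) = 91/1823050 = 0.00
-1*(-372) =372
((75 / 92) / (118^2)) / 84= 25 / 35868224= 0.00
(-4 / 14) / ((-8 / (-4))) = -1 / 7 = -0.14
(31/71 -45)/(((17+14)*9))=-3164/19809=-0.16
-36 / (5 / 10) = -72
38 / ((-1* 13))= -38 / 13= -2.92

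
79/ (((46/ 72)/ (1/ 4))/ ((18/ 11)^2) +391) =230364/ 1142939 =0.20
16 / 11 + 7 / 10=2.15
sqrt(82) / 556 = 0.02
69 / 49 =1.41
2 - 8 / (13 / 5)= -14 / 13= -1.08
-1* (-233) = 233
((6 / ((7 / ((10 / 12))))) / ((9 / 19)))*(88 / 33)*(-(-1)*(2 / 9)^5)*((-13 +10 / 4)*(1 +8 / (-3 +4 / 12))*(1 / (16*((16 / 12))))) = 380 / 177147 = 0.00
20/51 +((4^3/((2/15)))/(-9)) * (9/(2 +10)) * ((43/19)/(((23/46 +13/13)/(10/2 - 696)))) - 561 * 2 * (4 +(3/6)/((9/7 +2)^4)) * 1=3363364568633/90388643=37210.03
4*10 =40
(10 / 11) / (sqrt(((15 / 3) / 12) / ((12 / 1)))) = 24* sqrt(5) / 11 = 4.88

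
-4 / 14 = -2 / 7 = -0.29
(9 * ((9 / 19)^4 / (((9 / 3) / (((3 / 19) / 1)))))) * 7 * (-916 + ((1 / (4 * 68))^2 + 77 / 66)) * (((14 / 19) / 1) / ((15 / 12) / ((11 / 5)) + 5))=-8792553308121 / 435080307488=-20.21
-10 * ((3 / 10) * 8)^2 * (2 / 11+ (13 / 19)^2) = -743328 / 19855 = -37.44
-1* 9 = -9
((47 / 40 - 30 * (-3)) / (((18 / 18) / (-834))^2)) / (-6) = -211391061 / 20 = -10569553.05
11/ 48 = 0.23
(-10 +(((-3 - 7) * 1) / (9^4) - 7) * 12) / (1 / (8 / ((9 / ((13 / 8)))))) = -2673034 / 19683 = -135.80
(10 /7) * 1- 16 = -102 /7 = -14.57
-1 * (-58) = 58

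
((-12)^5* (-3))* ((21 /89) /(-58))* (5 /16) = -2449440 /2581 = -949.03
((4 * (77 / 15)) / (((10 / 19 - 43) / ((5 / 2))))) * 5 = -14630 / 2421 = -6.04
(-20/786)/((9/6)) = -20/1179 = -0.02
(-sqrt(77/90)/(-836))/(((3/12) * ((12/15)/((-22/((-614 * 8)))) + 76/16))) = 2 * sqrt(770)/2299437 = 0.00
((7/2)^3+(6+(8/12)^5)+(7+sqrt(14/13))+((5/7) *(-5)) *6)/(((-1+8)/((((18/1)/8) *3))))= 27 *sqrt(182)/364+470539/14112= 34.34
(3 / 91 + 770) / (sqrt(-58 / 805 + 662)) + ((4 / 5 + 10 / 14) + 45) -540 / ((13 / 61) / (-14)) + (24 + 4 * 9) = 70073 * sqrt(107236465) / 24244766 + 16189064 / 455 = 35610.29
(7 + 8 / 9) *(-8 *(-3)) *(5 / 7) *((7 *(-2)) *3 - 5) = -133480 / 21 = -6356.19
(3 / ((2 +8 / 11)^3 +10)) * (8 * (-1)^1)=-15972 / 20155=-0.79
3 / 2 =1.50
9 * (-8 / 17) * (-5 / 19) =360 / 323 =1.11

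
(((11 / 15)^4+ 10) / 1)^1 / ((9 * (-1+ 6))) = 520891 / 2278125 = 0.23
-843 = -843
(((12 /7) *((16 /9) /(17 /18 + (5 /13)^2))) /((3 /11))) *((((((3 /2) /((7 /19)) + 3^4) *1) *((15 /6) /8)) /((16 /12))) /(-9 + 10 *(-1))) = -33211035 /3093713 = -10.74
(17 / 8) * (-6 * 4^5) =-13056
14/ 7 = 2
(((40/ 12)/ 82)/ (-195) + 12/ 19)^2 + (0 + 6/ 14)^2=237023342266/ 407045276001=0.58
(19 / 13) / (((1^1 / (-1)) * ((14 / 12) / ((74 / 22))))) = -4218 / 1001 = -4.21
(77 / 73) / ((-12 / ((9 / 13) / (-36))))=77 / 45552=0.00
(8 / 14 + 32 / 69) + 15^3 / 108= 32.29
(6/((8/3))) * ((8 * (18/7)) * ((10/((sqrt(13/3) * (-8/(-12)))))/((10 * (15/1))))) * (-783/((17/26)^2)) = -6595992 * sqrt(39)/10115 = -4072.36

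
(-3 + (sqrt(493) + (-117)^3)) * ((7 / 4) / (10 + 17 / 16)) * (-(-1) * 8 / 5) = -405375.15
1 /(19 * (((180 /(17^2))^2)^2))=6975757441 /19945440000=0.35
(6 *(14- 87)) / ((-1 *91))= 438 / 91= 4.81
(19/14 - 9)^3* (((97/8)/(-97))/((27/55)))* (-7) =-67377365/84672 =-795.75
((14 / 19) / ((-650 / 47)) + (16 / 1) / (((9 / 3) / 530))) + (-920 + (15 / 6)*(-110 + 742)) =3486.61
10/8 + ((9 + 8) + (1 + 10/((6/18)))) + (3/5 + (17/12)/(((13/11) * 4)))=156467/3120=50.15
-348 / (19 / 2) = -696 / 19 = -36.63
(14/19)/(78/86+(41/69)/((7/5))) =145383/262694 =0.55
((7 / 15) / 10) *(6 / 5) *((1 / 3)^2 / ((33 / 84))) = 0.02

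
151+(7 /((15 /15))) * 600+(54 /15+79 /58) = 1263229 /290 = 4355.96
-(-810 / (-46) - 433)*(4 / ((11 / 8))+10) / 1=1356668 / 253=5362.32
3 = 3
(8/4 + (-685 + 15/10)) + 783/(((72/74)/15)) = 45559/4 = 11389.75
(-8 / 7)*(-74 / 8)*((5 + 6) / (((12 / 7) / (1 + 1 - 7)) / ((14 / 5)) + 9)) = 13.10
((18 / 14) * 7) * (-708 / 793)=-6372 / 793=-8.04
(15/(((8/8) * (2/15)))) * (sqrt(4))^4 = 1800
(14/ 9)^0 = 1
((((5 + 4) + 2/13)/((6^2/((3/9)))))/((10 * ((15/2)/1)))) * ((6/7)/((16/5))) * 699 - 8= -145799/18720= -7.79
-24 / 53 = -0.45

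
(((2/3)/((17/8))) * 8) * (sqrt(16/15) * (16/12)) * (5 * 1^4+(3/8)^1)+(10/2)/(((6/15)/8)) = 11008 * sqrt(15)/2295+100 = 118.58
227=227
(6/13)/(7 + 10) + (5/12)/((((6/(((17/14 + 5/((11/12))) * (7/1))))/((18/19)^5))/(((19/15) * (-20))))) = -19846471974/316810351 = -62.64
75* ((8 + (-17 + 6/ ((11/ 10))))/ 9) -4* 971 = -43049/ 11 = -3913.55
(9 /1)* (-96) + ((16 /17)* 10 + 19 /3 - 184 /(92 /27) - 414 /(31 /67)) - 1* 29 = -2886952 /1581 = -1826.03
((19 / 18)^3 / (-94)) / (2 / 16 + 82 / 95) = -651605 / 51463026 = -0.01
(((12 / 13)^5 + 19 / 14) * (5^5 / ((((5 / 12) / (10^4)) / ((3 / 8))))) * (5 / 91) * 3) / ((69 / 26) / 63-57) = -13337428359375000 / 80827887049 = -165010.23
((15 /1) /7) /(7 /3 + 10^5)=45 /2100049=0.00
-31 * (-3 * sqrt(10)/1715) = 93 * sqrt(10)/1715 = 0.17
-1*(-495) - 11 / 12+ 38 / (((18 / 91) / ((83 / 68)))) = 222943 / 306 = 728.57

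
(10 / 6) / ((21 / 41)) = 3.25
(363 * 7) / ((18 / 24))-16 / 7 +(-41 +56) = 23805 / 7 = 3400.71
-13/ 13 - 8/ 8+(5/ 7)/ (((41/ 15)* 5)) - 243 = -244.95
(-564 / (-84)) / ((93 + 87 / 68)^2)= 217328 / 287706447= 0.00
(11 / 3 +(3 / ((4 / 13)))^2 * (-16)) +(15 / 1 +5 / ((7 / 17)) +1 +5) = -31168 / 21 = -1484.19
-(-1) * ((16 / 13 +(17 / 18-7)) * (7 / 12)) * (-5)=39515 / 2808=14.07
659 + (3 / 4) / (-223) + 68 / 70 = 20604203 / 31220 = 659.97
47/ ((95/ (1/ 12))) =47/ 1140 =0.04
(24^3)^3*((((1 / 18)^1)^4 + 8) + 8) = 42268945809408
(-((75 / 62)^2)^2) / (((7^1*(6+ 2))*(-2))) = 31640625 / 1654949632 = 0.02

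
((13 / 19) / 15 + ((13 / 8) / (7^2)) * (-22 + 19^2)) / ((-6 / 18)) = -1261091 / 37240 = -33.86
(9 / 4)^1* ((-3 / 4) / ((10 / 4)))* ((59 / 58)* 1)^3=-5545233 / 7804480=-0.71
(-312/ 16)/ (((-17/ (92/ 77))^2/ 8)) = -1320384/ 1713481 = -0.77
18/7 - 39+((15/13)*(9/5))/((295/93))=-960348/26845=-35.77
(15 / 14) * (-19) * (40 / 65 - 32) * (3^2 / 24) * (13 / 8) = 43605 / 112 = 389.33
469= 469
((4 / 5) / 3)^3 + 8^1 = 8.02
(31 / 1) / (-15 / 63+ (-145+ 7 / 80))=-0.21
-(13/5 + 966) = -4843/5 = -968.60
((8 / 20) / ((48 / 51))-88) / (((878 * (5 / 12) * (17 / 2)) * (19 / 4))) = -21018 / 3544925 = -0.01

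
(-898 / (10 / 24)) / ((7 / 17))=-183192 / 35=-5234.06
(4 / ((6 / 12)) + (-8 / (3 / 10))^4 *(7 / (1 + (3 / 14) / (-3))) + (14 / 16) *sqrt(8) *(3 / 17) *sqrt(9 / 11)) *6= 189 *sqrt(22) / 374 + 8028176848 / 351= 22872301.08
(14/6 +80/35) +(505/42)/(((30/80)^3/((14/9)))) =1833491/5103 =359.30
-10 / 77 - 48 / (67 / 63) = -233518 / 5159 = -45.26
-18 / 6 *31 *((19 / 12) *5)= -736.25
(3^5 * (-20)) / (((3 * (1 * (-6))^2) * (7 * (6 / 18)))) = -135 / 7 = -19.29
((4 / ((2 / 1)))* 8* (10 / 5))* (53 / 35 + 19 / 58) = 59824 / 1015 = 58.94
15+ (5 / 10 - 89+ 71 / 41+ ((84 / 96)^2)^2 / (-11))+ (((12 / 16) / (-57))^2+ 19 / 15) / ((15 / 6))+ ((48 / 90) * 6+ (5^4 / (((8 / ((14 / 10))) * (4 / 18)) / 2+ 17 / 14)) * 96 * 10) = 3780380978945150509 / 11653620633600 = 324395.40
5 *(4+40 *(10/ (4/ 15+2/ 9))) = 4110.91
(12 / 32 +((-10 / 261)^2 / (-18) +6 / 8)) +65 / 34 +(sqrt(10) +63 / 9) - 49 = -3248765411 / 83380104 +sqrt(10) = -35.80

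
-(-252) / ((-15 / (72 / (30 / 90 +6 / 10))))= -1296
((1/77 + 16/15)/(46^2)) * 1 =1247/2443980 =0.00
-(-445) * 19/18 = 8455/18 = 469.72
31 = 31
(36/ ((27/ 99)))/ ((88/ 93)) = 279/ 2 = 139.50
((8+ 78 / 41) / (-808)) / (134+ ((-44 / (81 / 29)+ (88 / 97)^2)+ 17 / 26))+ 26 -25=19645953015107 / 19647964273538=1.00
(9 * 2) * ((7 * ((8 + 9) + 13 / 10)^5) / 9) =28733166.16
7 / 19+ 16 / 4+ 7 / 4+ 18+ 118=10801 / 76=142.12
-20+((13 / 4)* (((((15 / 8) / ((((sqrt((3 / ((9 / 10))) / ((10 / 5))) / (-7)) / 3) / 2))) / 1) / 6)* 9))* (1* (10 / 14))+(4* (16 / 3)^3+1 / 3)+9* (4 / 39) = 206413 / 351 -1755* sqrt(15) / 32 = 375.66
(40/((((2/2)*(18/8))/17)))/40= 68/9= 7.56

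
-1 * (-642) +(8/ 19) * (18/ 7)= 85530/ 133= 643.08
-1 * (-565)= 565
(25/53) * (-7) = -175/53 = -3.30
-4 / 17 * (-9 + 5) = 16 / 17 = 0.94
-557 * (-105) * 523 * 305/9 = 1036581641.67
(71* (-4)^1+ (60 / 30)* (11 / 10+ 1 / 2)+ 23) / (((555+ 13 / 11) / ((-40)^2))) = -2268640 / 3059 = -741.63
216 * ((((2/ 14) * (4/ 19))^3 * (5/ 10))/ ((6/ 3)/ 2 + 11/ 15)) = 51840/ 30584281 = 0.00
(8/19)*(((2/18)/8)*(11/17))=11/2907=0.00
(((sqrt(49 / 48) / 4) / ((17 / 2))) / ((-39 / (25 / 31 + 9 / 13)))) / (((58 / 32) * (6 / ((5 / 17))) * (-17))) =21140 * sqrt(3) / 20153799081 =0.00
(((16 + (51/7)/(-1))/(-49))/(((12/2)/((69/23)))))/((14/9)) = -549/9604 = -0.06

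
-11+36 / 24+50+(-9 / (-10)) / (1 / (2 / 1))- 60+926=9083 / 10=908.30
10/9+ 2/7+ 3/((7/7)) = 277/63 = 4.40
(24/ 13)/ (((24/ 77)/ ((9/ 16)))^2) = 160083/ 26624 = 6.01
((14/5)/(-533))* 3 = -42/2665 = -0.02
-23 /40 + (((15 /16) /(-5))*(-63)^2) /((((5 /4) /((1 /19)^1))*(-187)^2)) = -15305267 /26576440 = -0.58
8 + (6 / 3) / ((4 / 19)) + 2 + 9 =28.50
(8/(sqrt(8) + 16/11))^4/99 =3313402048/564680169 - 254870528 *sqrt(2)/62742241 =0.12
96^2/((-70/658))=-433152/5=-86630.40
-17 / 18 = -0.94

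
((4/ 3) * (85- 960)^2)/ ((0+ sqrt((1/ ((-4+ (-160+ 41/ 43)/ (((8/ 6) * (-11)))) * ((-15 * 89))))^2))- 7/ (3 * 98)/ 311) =31038757257.99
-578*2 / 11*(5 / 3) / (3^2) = -19.46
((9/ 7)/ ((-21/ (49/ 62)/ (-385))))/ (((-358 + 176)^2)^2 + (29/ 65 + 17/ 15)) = 32175/ 1895020067848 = 0.00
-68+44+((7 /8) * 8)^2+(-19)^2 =386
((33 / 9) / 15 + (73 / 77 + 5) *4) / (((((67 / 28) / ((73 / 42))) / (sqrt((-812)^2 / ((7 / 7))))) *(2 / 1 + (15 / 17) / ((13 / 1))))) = 311731247672 / 45469215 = 6855.87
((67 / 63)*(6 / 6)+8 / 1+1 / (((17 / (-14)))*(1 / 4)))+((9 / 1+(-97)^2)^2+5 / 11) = 1044959740768 / 11781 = 88698730.22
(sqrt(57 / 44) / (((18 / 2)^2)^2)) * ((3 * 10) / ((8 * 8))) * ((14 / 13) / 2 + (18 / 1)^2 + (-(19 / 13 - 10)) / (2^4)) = 338075 * sqrt(627) / 320246784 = 0.03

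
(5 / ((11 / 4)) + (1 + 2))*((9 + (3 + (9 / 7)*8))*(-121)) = -90948 / 7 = -12992.57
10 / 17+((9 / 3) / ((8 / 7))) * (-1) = -277 / 136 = -2.04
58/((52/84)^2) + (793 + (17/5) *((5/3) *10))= 507515/507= 1001.02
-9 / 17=-0.53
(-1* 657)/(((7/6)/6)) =-23652/7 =-3378.86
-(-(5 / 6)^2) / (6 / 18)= 25 / 12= 2.08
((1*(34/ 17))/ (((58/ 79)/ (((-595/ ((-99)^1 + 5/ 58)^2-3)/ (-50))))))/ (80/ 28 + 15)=55709821111/ 5965511881250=0.01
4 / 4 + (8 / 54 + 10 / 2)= 166 / 27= 6.15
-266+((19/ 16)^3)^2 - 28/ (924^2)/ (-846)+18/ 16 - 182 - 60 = -27269536965197239/ 54098619531264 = -504.07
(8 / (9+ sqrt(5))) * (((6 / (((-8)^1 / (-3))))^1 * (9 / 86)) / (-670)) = -729 / 2189560+ 81 * sqrt(5) / 2189560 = -0.00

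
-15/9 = -5/3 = -1.67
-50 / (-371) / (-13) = -50 / 4823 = -0.01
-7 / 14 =-1 / 2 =-0.50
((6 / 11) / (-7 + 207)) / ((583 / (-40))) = -6 / 32065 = -0.00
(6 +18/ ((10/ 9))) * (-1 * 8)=-177.60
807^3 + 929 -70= 525558802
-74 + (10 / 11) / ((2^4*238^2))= -368865723 / 4984672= -74.00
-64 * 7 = -448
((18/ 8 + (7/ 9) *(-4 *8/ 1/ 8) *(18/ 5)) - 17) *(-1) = 519/ 20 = 25.95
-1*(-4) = 4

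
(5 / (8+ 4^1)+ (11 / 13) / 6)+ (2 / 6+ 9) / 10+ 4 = 4283 / 780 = 5.49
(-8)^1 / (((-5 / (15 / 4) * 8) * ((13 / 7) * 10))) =21 / 520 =0.04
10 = 10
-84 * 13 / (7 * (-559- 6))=156 / 565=0.28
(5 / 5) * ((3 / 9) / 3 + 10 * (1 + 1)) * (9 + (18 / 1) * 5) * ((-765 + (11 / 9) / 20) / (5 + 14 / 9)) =-274138799 / 1180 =-232321.02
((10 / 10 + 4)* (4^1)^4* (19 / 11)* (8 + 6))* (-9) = -3064320 / 11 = -278574.55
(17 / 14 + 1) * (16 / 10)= 124 / 35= 3.54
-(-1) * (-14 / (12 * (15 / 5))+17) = 299 / 18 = 16.61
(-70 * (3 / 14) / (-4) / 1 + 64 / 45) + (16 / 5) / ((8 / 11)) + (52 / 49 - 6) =40867 / 8820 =4.63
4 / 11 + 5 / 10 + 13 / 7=419 / 154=2.72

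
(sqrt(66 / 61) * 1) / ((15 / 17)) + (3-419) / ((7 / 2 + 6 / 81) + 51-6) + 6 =-6726 / 2623 + 17 * sqrt(4026) / 915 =-1.39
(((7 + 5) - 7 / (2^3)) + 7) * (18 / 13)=1305 / 52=25.10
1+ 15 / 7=22 / 7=3.14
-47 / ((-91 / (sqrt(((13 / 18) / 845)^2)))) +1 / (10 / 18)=191693 / 106470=1.80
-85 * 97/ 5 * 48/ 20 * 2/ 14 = -19788/ 35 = -565.37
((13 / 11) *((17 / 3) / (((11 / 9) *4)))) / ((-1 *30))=-221 / 4840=-0.05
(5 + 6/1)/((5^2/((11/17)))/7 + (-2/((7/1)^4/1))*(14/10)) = 1.99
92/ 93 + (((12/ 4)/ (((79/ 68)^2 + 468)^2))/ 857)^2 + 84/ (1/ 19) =2419936968904299428374356911975124392/ 1515311999111903089167985113626637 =1596.99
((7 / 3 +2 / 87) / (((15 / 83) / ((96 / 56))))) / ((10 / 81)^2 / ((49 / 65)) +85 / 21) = 208386108 / 37925185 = 5.49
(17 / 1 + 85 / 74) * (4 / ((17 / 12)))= 1896 / 37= 51.24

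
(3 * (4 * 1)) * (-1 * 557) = -6684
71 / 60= 1.18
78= 78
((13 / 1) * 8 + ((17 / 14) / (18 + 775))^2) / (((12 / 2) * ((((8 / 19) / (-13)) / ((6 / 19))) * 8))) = -12818458305 / 606790912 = -21.13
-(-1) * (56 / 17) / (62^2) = 14 / 16337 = 0.00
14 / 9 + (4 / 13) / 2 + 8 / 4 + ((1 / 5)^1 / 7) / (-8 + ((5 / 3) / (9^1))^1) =3201931 / 864045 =3.71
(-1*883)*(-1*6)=5298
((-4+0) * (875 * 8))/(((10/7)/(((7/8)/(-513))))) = 17150/513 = 33.43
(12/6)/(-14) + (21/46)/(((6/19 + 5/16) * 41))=-157769/1260791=-0.13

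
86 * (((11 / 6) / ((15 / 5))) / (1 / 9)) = 473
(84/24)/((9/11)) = 77/18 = 4.28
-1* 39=-39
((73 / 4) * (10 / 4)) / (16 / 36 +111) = 3285 / 8024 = 0.41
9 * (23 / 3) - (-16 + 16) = 69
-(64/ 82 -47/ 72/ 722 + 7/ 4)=-5391413/ 2131344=-2.53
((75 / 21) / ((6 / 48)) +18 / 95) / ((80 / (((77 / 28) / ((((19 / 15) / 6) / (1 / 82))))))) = 0.06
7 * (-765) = -5355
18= 18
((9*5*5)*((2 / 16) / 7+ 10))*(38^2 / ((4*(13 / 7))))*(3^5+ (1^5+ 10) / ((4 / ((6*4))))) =14080272525 / 104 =135387235.82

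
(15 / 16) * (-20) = -75 / 4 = -18.75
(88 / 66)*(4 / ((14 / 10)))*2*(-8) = -1280 / 21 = -60.95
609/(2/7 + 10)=1421/24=59.21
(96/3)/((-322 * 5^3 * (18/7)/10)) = -16/5175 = -0.00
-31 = -31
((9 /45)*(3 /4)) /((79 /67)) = 201 /1580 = 0.13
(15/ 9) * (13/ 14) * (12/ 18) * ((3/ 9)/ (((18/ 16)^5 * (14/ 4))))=4259840/ 78121827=0.05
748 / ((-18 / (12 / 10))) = -748 / 15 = -49.87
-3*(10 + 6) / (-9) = 16 / 3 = 5.33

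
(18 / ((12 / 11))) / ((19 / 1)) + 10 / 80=151 / 152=0.99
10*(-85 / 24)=-425 / 12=-35.42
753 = 753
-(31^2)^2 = -923521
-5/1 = -5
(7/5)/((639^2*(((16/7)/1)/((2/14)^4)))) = 0.00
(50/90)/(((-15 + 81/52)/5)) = -1300/6291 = -0.21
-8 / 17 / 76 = -2 / 323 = -0.01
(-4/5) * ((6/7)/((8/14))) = -6/5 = -1.20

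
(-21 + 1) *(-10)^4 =-200000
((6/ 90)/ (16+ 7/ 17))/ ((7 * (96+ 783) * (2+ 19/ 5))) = 17/ 149351769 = 0.00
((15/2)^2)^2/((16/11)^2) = 6125625/4096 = 1495.51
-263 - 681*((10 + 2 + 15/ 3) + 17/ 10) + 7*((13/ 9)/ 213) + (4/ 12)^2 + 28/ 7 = -12993.54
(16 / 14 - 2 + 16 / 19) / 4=-1 / 266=-0.00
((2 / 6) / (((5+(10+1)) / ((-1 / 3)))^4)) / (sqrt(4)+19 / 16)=1 / 50761728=0.00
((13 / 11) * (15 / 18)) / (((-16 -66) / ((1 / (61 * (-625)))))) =13 / 41266500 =0.00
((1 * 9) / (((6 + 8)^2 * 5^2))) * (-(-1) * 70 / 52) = 9 / 3640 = 0.00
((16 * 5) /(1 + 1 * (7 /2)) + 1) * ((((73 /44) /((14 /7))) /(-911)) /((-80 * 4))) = 12337 /230883840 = 0.00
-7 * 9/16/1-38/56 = -517/112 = -4.62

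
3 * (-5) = -15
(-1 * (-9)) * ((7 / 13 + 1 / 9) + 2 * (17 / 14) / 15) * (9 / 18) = 3323 / 910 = 3.65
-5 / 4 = -1.25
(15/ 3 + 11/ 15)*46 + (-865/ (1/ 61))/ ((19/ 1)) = -716311/ 285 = -2513.37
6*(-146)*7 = -6132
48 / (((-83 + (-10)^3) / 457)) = -7312 / 361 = -20.25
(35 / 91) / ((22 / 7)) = 35 / 286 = 0.12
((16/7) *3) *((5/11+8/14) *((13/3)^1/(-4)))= -7.62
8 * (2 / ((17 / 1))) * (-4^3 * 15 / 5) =-3072 / 17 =-180.71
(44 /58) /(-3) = -22 /87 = -0.25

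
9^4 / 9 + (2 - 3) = 728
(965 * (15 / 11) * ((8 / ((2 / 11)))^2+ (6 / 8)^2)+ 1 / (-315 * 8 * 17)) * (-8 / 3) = -2401759670603 / 353430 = -6795573.86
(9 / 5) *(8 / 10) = 36 / 25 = 1.44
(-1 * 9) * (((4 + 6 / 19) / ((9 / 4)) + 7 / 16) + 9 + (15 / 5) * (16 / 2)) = -96733 / 304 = -318.20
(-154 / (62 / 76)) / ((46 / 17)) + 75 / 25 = -47603 / 713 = -66.76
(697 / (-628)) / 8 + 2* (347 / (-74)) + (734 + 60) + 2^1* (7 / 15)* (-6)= 723924911 / 929440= 778.88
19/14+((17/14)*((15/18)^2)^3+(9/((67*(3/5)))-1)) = 43224395/43763328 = 0.99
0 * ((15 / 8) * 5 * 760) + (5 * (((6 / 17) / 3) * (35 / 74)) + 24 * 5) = 75655 / 629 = 120.28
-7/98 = -1/14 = -0.07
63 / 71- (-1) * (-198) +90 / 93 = -431715 / 2201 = -196.14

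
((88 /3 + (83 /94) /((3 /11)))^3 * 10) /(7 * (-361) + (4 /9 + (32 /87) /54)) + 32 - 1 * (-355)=250.24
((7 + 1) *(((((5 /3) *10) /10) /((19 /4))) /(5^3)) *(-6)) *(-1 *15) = 192 /95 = 2.02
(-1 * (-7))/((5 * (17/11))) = 77/85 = 0.91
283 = 283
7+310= 317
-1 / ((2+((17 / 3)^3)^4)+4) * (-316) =167935356 / 582622240418407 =0.00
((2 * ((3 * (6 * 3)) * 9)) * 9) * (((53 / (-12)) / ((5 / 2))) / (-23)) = 77274 / 115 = 671.95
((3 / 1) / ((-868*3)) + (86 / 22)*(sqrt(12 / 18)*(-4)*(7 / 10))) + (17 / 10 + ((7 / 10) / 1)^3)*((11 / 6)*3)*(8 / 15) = 3250469 / 542500-602*sqrt(6) / 165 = -2.95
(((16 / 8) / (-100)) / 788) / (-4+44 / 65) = 13 / 1702080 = 0.00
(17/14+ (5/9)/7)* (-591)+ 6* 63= -16235/42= -386.55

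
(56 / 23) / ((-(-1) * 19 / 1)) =56 / 437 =0.13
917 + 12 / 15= 4589 / 5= 917.80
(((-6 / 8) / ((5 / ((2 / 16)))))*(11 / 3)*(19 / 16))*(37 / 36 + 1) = -15257 / 92160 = -0.17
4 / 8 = 1 / 2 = 0.50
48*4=192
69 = 69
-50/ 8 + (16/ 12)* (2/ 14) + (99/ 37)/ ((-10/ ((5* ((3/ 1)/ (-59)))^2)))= -65744783/ 10818948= -6.08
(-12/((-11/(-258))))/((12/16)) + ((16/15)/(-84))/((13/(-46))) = -16902136/45045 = -375.23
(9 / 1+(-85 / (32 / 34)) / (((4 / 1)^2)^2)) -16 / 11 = 324073 / 45056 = 7.19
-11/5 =-2.20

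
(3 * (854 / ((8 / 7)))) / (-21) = -427 / 4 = -106.75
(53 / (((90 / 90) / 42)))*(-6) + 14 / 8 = -53417 / 4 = -13354.25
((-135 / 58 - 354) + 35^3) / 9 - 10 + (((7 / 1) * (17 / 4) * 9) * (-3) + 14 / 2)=4090441 / 1044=3918.05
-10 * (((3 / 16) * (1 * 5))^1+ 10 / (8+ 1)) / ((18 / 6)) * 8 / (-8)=1475 / 216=6.83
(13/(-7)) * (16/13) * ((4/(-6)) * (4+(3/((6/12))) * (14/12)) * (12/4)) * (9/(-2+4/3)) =-4752/7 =-678.86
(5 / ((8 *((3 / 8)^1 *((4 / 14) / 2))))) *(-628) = -21980 / 3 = -7326.67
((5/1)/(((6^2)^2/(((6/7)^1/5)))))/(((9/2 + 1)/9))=0.00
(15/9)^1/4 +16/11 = 247/132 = 1.87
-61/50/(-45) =61/2250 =0.03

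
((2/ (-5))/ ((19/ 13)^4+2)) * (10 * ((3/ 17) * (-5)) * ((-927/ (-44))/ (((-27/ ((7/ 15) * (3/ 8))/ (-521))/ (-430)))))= -2306666759215/ 140207364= -16451.82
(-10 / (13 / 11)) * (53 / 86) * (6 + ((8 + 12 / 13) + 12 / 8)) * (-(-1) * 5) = -6223525 / 14534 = -428.20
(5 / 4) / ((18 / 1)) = 5 / 72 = 0.07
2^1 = 2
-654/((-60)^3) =109/36000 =0.00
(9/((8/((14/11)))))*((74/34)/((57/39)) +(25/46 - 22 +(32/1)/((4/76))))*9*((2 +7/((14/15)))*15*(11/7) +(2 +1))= 2248350538293/1307504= 1719574.50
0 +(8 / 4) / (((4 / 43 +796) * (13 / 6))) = 129 / 111254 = 0.00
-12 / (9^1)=-4 / 3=-1.33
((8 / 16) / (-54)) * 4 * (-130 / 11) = 130 / 297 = 0.44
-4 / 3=-1.33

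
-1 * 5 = -5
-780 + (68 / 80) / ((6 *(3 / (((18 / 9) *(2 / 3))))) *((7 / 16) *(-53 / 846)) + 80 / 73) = -620691668 / 796955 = -778.83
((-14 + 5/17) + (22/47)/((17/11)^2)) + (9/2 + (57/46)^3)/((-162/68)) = -96366824255/5949516996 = -16.20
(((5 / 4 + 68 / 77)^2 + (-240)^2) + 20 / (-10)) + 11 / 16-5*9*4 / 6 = 1365406905 / 23716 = 57573.24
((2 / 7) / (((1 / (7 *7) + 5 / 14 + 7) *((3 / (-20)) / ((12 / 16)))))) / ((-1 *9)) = 140 / 6507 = 0.02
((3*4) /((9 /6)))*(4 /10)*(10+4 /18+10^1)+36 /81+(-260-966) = -52238 /45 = -1160.84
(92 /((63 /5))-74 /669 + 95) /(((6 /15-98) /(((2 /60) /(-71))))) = 1435681 /2920618512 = 0.00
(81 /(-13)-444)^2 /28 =34257609 /4732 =7239.56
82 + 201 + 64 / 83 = 23553 / 83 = 283.77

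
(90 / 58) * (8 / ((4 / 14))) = 1260 / 29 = 43.45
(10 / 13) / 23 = 10 / 299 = 0.03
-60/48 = -5/4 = -1.25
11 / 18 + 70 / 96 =193 / 144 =1.34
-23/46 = -1/2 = -0.50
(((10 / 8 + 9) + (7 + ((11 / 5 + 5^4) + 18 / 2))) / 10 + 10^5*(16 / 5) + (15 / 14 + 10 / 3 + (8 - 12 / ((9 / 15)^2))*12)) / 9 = 35529.53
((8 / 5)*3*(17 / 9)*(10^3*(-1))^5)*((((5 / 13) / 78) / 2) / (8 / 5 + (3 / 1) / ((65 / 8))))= -1328125000000000 / 117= -11351495726495.73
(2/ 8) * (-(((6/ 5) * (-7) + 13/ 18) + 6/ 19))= 12589/ 6840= 1.84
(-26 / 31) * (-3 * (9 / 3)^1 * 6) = 45.29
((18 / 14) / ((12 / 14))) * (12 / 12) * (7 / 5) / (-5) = -21 / 50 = -0.42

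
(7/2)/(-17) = -7/34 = -0.21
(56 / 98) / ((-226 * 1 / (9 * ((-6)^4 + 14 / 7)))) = -23364 / 791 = -29.54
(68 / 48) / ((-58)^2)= 17 / 40368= 0.00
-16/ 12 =-4/ 3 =-1.33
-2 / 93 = -0.02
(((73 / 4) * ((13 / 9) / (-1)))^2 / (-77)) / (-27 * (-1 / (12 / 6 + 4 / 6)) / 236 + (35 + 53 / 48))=-8174686 / 32742171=-0.25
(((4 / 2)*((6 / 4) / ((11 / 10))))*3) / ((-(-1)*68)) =45 / 374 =0.12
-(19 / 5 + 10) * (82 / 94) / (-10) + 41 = 99179 / 2350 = 42.20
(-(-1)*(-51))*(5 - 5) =0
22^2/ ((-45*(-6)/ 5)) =242/ 27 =8.96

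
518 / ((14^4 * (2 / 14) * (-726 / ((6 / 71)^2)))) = -111 / 119552356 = -0.00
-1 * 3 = -3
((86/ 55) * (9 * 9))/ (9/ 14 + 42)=32508/ 10945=2.97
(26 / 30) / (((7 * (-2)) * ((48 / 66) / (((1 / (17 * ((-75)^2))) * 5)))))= -143 / 32130000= -0.00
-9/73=-0.12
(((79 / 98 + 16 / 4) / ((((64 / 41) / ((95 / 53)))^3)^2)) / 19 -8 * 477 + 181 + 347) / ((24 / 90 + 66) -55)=-566192680290572223430162305 / 1940459082891115580358656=-291.78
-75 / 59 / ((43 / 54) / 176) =-712800 / 2537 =-280.96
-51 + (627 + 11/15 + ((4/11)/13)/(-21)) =8659631/15015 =576.73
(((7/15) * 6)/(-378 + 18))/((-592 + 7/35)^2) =-7/315204516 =-0.00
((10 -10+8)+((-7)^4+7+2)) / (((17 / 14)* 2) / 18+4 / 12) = 304668 / 59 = 5163.86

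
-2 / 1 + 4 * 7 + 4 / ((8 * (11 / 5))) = 577 / 22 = 26.23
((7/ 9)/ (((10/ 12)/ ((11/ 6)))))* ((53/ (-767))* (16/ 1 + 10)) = -8162/ 2655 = -3.07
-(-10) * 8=80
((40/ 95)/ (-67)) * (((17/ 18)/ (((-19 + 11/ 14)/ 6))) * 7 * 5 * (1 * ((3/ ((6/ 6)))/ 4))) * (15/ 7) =140/ 1273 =0.11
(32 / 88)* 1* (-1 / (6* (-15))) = 2 / 495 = 0.00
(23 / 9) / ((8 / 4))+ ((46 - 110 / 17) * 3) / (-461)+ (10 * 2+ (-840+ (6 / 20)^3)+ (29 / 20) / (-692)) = -19986109378139 / 24404418000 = -818.95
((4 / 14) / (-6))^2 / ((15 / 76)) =76 / 6615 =0.01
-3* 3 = -9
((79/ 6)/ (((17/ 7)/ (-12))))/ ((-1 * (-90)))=-0.72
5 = 5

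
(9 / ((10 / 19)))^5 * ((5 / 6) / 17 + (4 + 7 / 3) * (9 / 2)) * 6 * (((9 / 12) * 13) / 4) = 518903441801199 / 850000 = 610474637.41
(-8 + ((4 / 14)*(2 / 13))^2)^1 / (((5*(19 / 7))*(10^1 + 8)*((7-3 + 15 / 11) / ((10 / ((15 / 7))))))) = -728552 / 25575615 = -0.03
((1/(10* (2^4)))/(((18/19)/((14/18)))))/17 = 0.00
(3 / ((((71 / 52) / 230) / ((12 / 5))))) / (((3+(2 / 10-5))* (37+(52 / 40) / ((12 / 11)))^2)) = -688896000 / 1491276119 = -0.46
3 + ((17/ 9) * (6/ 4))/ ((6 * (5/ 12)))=4.13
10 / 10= 1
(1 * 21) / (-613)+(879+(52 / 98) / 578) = 7630039735 / 8680693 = 878.97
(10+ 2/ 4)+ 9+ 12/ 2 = 51/ 2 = 25.50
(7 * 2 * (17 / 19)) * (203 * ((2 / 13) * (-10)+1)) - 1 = -338445 / 247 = -1370.22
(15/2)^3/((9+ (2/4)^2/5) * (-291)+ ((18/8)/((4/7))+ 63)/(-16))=-180000/1125433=-0.16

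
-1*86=-86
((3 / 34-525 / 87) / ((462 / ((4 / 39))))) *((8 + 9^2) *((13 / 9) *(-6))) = 94874 / 93177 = 1.02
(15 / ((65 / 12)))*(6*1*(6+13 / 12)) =1530 / 13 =117.69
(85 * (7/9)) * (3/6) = 595/18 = 33.06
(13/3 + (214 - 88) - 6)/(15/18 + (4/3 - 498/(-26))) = 9698/1663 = 5.83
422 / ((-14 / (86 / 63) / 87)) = -526234 / 147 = -3579.82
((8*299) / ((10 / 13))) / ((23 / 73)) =49348 / 5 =9869.60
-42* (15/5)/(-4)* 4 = 126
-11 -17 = -28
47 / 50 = 0.94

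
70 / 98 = 5 / 7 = 0.71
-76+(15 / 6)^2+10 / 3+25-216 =-3089 / 12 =-257.42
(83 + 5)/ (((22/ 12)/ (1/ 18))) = 8/ 3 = 2.67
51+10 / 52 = 1331 / 26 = 51.19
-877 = -877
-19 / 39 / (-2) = 19 / 78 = 0.24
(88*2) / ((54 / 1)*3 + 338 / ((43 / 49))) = 946 / 2941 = 0.32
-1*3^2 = -9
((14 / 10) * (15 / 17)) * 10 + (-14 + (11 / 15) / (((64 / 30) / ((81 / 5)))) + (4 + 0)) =21547 / 2720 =7.92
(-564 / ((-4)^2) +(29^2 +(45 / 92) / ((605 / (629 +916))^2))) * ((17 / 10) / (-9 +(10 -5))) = -9261764339 / 26939440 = -343.80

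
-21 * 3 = -63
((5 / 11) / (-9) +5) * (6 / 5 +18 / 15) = 392 / 33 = 11.88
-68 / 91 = -0.75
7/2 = 3.50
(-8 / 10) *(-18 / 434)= 36 / 1085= 0.03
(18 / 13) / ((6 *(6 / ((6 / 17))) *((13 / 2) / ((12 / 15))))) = 24 / 14365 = 0.00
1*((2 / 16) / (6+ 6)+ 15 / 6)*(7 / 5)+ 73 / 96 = 4.28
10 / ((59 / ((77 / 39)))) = 770 / 2301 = 0.33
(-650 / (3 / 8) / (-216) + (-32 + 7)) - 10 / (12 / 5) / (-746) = -2050825 / 120852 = -16.97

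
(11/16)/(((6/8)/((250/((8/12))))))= 1375/4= 343.75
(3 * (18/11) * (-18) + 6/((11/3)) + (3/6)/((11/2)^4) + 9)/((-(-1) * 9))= -1137997/131769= -8.64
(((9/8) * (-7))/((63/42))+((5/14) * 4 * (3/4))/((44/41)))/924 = -873/189728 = -0.00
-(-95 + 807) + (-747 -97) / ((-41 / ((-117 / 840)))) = -2051669 / 2870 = -714.87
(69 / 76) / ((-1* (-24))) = 0.04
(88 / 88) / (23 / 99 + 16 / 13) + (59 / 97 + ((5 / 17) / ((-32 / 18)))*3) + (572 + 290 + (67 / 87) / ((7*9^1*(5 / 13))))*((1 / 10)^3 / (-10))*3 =0.54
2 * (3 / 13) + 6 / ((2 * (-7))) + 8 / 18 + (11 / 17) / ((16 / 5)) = 151397 / 222768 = 0.68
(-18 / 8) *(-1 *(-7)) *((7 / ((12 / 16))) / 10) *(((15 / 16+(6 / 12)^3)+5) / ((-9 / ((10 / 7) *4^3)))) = 2716 / 3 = 905.33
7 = 7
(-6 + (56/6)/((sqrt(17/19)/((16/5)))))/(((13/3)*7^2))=-18/637 + 64*sqrt(323)/7735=0.12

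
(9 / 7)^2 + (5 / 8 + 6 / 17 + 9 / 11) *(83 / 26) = 14078605 / 1905904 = 7.39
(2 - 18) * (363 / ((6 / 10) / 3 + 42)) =-29040 / 211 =-137.63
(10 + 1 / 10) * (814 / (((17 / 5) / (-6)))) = -246642 / 17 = -14508.35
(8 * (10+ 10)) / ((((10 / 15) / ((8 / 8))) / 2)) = 480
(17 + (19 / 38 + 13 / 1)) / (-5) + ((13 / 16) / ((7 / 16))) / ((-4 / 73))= -5599 / 140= -39.99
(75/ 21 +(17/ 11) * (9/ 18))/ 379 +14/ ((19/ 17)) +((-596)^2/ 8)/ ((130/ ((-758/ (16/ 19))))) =-88640290865337/ 288328040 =-307428.62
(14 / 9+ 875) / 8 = 7889 / 72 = 109.57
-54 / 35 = -1.54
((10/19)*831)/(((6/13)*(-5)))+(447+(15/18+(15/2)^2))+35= 79699/228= 349.56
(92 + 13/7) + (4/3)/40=19717/210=93.89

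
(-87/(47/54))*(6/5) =-28188/235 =-119.95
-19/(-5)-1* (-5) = 44/5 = 8.80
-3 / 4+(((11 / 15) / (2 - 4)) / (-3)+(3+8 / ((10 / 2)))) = 143 / 36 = 3.97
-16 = -16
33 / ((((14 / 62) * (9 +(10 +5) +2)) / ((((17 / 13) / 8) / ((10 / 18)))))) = 156519 / 94640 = 1.65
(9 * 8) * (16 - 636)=-44640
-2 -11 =-13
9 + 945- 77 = 877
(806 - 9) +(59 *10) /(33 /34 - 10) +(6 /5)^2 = 5626527 /7675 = 733.10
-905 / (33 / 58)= -52490 / 33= -1590.61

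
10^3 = 1000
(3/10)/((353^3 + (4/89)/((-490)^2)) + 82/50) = 213689/31331778262010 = 0.00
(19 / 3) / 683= 19 / 2049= 0.01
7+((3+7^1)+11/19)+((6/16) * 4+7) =991/38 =26.08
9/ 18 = 1/ 2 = 0.50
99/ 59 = 1.68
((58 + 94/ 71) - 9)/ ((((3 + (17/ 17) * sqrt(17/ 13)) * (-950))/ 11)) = -1532817/ 6745000 + 39303 * sqrt(221)/ 6745000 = -0.14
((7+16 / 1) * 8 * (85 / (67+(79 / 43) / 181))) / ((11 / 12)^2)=876428064 / 3155317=277.76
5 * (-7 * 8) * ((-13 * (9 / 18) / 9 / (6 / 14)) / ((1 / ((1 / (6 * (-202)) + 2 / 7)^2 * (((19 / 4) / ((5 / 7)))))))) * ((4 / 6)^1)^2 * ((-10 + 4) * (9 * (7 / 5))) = -70704382567 / 8262810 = -8556.94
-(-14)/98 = 1/7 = 0.14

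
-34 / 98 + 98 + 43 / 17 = 83452 / 833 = 100.18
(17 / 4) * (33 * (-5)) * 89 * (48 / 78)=-499290 / 13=-38406.92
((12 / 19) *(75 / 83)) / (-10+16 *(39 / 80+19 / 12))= 13500 / 547219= 0.02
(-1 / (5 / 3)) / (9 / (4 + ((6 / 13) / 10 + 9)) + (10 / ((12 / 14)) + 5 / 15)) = -848 / 17935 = -0.05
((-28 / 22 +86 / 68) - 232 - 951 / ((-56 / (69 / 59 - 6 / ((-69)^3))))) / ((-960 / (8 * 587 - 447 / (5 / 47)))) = 1688878851791501 / 15464276467200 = 109.21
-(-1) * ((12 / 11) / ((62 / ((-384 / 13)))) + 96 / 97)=202080 / 430001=0.47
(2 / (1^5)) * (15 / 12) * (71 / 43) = 355 / 86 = 4.13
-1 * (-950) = 950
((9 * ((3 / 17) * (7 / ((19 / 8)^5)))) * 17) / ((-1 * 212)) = -1548288 / 131233247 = -0.01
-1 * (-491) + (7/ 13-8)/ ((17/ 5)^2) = 1842262/ 3757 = 490.35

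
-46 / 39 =-1.18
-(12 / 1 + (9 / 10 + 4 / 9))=-13.34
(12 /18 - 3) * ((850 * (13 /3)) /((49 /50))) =-552500 /63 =-8769.84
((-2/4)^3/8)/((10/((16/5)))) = -1/200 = -0.00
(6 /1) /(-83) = -6 /83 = -0.07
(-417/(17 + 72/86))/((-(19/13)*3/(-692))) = -4136084/1121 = -3689.64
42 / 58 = 21 / 29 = 0.72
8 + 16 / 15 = 9.07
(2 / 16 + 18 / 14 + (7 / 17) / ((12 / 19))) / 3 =5891 / 8568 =0.69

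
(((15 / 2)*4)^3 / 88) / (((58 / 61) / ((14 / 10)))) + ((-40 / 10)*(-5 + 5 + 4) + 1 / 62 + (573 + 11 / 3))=30036239 / 29667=1012.45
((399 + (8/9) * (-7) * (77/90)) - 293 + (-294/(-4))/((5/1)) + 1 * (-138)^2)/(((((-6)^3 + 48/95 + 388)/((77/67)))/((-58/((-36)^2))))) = -658428643565/115263228096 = -5.71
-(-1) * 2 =2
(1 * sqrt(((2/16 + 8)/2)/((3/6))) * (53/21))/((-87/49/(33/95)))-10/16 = -4081 * sqrt(130)/33060-5/8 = -2.03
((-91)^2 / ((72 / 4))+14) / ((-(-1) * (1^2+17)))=26.34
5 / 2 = 2.50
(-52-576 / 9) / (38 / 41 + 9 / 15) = -23780 / 313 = -75.97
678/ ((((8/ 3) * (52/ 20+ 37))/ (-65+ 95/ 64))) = -2296725/ 5632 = -407.80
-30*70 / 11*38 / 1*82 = -6543600 / 11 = -594872.73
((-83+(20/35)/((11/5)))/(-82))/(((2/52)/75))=6211725/3157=1967.60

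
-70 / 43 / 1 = -70 / 43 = -1.63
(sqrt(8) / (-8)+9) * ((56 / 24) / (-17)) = -21 / 17+7 * sqrt(2) / 204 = -1.19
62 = 62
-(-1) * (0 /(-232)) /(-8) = 0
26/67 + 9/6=253/134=1.89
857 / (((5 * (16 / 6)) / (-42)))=-53991 / 20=-2699.55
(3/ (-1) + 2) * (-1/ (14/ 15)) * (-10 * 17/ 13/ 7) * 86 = -109650/ 637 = -172.14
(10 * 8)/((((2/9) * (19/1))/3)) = 1080/19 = 56.84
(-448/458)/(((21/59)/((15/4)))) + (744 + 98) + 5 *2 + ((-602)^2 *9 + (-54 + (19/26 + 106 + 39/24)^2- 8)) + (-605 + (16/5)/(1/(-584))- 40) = 40517072191249/12384320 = 3271642.87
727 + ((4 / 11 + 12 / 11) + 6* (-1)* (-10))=8673 / 11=788.45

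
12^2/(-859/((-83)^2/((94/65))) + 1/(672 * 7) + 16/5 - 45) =-303318812160/88426092151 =-3.43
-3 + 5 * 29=142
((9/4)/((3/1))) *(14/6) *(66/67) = 231/134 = 1.72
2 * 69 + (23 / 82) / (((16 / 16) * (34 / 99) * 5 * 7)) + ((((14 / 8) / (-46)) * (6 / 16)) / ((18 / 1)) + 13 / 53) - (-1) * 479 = 7048705934063 / 11419201920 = 617.27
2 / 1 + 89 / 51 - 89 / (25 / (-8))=41087 / 1275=32.23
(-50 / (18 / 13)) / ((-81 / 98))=31850 / 729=43.69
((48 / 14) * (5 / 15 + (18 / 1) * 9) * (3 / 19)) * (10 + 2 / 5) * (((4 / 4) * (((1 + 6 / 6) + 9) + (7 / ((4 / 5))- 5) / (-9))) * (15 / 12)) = 1608074 / 133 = 12090.78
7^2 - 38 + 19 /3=52 /3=17.33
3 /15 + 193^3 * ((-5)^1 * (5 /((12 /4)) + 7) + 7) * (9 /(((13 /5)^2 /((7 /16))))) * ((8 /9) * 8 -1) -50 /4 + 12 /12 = -37711097583953 /40560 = -929760788.56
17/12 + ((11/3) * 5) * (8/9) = 1913/108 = 17.71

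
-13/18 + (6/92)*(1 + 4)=-82/207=-0.40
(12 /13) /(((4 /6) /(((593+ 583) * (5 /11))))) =105840 /143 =740.14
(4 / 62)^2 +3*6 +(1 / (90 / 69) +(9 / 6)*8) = 887123 / 28830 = 30.77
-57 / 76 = -3 / 4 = -0.75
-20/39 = -0.51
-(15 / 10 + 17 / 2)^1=-10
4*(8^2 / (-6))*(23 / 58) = -16.92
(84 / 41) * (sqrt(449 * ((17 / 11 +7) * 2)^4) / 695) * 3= 8906688 * sqrt(449) / 3447895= 54.74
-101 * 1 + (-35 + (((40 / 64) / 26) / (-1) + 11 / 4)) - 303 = -90745 / 208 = -436.27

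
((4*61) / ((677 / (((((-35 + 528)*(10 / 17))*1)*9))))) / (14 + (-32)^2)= 106140 / 117121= 0.91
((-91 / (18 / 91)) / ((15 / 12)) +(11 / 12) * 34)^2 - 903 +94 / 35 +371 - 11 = 6404056507 / 56700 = 112946.32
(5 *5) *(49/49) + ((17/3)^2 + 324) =3430/9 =381.11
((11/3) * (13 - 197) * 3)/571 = -3.54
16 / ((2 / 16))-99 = 29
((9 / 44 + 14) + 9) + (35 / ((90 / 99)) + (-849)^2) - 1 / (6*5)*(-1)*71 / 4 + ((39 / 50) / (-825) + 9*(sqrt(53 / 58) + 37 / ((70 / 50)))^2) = 1665*sqrt(3074) / 203 + 15499367311109 / 21315000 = 727612.49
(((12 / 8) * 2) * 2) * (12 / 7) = 72 / 7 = 10.29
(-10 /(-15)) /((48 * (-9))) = -1 /648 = -0.00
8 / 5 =1.60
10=10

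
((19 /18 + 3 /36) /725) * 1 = 41 /26100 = 0.00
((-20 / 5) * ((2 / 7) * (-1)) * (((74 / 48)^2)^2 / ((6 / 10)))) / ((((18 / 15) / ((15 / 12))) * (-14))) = -234270125 / 292626432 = -0.80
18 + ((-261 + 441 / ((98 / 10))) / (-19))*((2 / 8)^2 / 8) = 5499 / 304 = 18.09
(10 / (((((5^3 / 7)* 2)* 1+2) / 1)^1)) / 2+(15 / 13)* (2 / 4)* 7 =14315 / 3432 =4.17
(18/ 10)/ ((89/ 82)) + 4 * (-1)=-2.34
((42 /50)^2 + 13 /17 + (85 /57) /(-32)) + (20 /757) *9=24375092071 /14670660000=1.66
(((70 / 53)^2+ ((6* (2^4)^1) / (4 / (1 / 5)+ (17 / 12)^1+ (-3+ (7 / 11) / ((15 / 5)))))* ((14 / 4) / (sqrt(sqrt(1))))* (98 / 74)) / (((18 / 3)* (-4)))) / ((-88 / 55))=8188087915 / 12267419856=0.67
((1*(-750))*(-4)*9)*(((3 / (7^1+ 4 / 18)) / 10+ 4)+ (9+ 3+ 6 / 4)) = 6157080 / 13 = 473621.54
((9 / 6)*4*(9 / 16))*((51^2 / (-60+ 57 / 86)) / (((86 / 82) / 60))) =-59245 / 7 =-8463.57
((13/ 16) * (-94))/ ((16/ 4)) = -611/ 32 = -19.09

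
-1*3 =-3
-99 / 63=-11 / 7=-1.57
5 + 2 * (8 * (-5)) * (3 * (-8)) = 1925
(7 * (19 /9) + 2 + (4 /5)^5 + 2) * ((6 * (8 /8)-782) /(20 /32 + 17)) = -3335812928 /3965625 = -841.18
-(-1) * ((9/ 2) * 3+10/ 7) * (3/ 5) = 627/ 70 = 8.96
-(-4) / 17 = 4 / 17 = 0.24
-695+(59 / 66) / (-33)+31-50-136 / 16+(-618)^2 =415128404 / 1089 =381201.47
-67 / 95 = -0.71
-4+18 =14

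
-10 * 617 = -6170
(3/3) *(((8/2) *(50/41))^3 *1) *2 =16000000/68921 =232.15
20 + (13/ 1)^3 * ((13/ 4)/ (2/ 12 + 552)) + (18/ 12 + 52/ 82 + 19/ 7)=35922170/ 950831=37.78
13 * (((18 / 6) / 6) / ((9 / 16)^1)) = 104 / 9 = 11.56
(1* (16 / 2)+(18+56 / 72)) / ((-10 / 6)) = -16.07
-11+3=-8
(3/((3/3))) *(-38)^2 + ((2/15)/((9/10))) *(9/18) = 116966/27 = 4332.07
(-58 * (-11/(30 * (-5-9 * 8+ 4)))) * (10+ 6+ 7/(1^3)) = -7337/1095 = -6.70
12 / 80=0.15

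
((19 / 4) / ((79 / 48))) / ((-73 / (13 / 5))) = -2964 / 28835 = -0.10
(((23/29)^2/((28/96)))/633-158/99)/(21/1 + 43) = -97920919/3935153376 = -0.02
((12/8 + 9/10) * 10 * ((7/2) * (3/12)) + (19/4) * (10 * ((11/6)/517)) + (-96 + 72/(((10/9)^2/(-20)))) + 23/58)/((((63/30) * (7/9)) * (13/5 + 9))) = -507377435/7747292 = -65.49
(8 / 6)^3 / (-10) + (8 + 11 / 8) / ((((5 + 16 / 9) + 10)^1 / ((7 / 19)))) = -96589 / 3098520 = -0.03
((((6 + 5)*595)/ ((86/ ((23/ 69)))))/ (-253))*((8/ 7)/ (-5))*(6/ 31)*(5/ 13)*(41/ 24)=3485/ 1195701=0.00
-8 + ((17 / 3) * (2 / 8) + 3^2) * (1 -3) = -173 / 6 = -28.83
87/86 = 1.01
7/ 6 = 1.17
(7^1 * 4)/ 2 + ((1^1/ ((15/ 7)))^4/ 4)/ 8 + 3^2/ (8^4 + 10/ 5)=15494509883/ 1106460000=14.00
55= 55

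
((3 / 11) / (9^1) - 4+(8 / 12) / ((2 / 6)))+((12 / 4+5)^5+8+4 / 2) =1081609 / 33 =32776.03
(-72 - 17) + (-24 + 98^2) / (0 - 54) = -7193 / 27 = -266.41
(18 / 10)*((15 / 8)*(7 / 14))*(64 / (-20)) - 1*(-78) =363 / 5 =72.60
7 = 7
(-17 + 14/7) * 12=-180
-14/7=-2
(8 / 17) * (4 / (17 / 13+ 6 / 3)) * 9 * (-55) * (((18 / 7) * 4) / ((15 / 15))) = -14826240 / 5117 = -2897.45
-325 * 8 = -2600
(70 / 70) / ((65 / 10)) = 2 / 13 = 0.15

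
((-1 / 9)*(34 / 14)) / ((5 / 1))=-17 / 315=-0.05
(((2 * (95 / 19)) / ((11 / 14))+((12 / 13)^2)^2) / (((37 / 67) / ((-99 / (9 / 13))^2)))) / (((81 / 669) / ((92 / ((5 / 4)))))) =255631881990848 / 844155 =302825763.03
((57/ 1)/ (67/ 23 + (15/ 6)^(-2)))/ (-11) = -575/ 341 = -1.69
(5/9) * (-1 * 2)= -10/9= -1.11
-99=-99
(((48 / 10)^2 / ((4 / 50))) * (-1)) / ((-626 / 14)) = 2016 / 313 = 6.44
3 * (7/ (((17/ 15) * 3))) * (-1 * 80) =-8400/ 17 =-494.12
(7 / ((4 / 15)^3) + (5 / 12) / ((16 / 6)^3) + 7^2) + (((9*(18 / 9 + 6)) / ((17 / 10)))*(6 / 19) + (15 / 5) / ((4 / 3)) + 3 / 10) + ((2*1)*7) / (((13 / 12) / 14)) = 26444064743 / 42997760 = 615.01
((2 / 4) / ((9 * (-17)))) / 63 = -1 / 19278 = -0.00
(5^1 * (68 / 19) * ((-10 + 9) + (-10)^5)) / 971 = -1842.94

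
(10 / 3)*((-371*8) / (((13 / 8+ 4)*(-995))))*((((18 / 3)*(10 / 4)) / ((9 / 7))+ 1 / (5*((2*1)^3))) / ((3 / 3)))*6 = 16656416 / 134325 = 124.00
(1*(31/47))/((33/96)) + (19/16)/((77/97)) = 17975/5264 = 3.41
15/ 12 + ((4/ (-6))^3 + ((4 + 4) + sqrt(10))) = 12.12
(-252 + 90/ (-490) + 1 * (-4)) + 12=-11965/ 49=-244.18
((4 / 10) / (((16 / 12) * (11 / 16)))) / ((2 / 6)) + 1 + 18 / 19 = 3403 / 1045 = 3.26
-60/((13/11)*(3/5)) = -84.62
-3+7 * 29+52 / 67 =13452 / 67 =200.78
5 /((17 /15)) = 75 /17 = 4.41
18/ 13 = 1.38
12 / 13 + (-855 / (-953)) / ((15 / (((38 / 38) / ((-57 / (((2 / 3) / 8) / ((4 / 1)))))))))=548915 / 594672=0.92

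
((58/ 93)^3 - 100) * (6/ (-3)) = 160481176/ 804357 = 199.51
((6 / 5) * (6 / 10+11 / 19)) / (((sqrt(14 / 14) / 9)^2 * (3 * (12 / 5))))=1512 / 95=15.92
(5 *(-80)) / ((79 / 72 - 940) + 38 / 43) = 1238400 / 2904107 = 0.43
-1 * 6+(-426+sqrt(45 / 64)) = -432+3 * sqrt(5) / 8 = -431.16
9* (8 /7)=72 /7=10.29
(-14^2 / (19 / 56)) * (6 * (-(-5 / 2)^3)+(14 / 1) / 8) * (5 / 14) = -374360 / 19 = -19703.16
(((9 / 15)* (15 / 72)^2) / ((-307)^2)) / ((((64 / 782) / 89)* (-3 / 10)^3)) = -21749375 / 1954347264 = -0.01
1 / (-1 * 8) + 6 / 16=1 / 4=0.25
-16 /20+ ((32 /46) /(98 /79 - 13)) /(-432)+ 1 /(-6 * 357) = -549443863 /686521710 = -0.80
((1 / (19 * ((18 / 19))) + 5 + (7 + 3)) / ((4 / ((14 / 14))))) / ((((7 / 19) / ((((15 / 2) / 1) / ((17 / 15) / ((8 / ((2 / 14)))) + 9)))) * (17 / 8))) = 514900 / 128809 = 4.00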